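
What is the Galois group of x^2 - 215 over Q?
Gal(K/Q) = Z/2Z (cyclic of order 2)

x^2 - 215 is irreducible over Q since 215 is not a rational square. The splitting field Q(sqrt(215)) has degree 2 over Q, and its unique nontrivial automorphism is sqrt(215) ↦ -sqrt(215). Hence Gal(Q(sqrt(215))/Q) = Z/2Z.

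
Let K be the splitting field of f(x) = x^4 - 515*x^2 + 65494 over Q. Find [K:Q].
[K:Q] = 4

f factors as (x^2 - 229)(x^2 - 286); the splitting field is K = Q(sqrt(229), sqrt(286)). Since 229, 286, and 65494 are all non-squares in Q, the three subfields Q(sqrt(229)), Q(sqrt(286)), Q(sqrt(65494)) are distinct degree-2 extensions, so [K:Q] = 4 (Klein four Galois group).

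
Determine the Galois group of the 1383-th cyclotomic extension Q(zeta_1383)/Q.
|Gal(Q(zeta_1383)/Q)| = phi(1383) = 920; group ≅ (Z/1383Z)^* ≅ Z/2Z × Z/460Z

The n-th cyclotomic polynomial Φ_1383(x) is the minimal polynomial of zeta_1383 over Q and has degree phi(1383) = 920. So Q(zeta_1383) is a degree-920 Galois extension with Galois group (Z/1383Z)^*. By CRT, (Z/1383Z)^* ≅ (Z/3Z)^* × (Z/461Z)^*. Each prime-power unit group is (Z/3Z)^* ≅ Z/2Z; (Z/461Z)^* ≅ Z/460Z. Hence Gal(Q(zeta_1383)/Q) ≅ Z/2Z × Z/460Z.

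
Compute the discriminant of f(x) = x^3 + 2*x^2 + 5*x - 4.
Δ = -1424

For x^3 + a x^2 + b x + c the discriminant is Δ = 18 a b c - 4 a^3 c + a^2 b^2 - 4 b^3 - 27 c^2.
Plug a = 2, b = 5, c = -4:
  18*(2)*(5)*(-4) - 4*(2)^3*(-4) + (2)^2*(5)^2 - 4*(5)^3 - 27*(-4)^2
  = -720 + (128) + 100 + (-500) + (-432)
  = -1424.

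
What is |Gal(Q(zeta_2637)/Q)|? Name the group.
|Gal(Q(zeta_2637)/Q)| = phi(2637) = 1752; group ≅ (Z/2637Z)^* ≅ Z/6Z × Z/292Z

The n-th cyclotomic polynomial Φ_2637(x) is the minimal polynomial of zeta_2637 over Q and has degree phi(2637) = 1752. So Q(zeta_2637) is a degree-1752 Galois extension with Galois group (Z/2637Z)^*. By CRT, (Z/2637Z)^* ≅ (Z/9Z)^* × (Z/293Z)^*. Each prime-power unit group is (Z/9Z)^* ≅ Z/6Z; (Z/293Z)^* ≅ Z/292Z. Hence Gal(Q(zeta_2637)/Q) ≅ Z/6Z × Z/292Z.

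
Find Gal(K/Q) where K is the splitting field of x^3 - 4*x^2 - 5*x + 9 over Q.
Gal(K/Q) = S_3 (symmetric group of order 6)

Compute the discriminant of x^3 + (-4)*x^2 + (-5)*x + (9): Δ = 4257. Since Δ is not a rational square, the Galois group is not contained in A_3; it must be the full S_3 (irreducibility of the cubic rules out anything smaller).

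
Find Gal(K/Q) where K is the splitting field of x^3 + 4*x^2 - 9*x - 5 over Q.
Gal(K/Q) = S_3 (symmetric group of order 6)

Compute the discriminant of x^3 + (4)*x^2 + (-9)*x + (-5): Δ = 8057. Since Δ is not a rational square, the Galois group is not contained in A_3; it must be the full S_3 (irreducibility of the cubic rules out anything smaller).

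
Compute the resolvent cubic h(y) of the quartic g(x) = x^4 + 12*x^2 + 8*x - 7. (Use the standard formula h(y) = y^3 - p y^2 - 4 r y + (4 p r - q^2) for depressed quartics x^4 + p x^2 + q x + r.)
h(y) = y^3 - 12*y^2 + 28*y - 400

Identify coefficients: p = 12, q = 8, r = -7.
Plug into h(y) = y^3 - p y^2 - 4 r y + (4 p r - q^2):
  h(y) = y^3 - (12) y^2 - 4*(-7) y + (4*(12)*(-7) - (8)^2)
       = y^3 + (-12) y^2 + (28) y + (-400).
Simplifying: h(y) = y^3 - 12*y^2 + 28*y - 400.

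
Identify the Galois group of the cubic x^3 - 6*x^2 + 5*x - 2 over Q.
Gal(K/Q) = S_3 (symmetric group of order 6)

Compute the discriminant of x^3 + (-6)*x^2 + (5)*x + (-2): Δ = -356. Since Δ is not a rational square, the Galois group is not contained in A_3; it must be the full S_3 (irreducibility of the cubic rules out anything smaller).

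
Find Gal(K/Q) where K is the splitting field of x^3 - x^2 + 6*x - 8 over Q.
Gal(K/Q) = S_3 (symmetric group of order 6)

Compute the discriminant of x^3 + (-1)*x^2 + (6)*x + (-8): Δ = -1724. Since Δ is not a rational square, the Galois group is not contained in A_3; it must be the full S_3 (irreducibility of the cubic rules out anything smaller).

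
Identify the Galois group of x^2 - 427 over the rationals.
Gal(K/Q) = Z/2Z (cyclic of order 2)

x^2 - 427 is irreducible over Q since 427 is not a rational square. The splitting field Q(sqrt(427)) has degree 2 over Q, and its unique nontrivial automorphism is sqrt(427) ↦ -sqrt(427). Hence Gal(Q(sqrt(427))/Q) = Z/2Z.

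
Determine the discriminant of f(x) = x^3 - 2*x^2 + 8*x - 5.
Δ = -1187

For x^3 + a x^2 + b x + c the discriminant is Δ = 18 a b c - 4 a^3 c + a^2 b^2 - 4 b^3 - 27 c^2.
Plug a = -2, b = 8, c = -5:
  18*(-2)*(8)*(-5) - 4*(-2)^3*(-5) + (-2)^2*(8)^2 - 4*(8)^3 - 27*(-5)^2
  = 1440 + (-160) + 256 + (-2048) + (-675)
  = -1187.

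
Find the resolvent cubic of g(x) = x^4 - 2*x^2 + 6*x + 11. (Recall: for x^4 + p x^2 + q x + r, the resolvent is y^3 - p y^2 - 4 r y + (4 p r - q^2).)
h(y) = y^3 + 2*y^2 - 44*y - 124

Identify coefficients: p = -2, q = 6, r = 11.
Plug into h(y) = y^3 - p y^2 - 4 r y + (4 p r - q^2):
  h(y) = y^3 - (-2) y^2 - 4*(11) y + (4*(-2)*(11) - (6)^2)
       = y^3 + (2) y^2 + (-44) y + (-124).
Simplifying: h(y) = y^3 + 2*y^2 - 44*y - 124.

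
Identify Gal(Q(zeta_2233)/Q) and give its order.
|Gal(Q(zeta_2233)/Q)| = phi(2233) = 1680; group ≅ (Z/2233Z)^* ≅ Z/6Z × Z/10Z × Z/28Z

The n-th cyclotomic polynomial Φ_2233(x) is the minimal polynomial of zeta_2233 over Q and has degree phi(2233) = 1680. So Q(zeta_2233) is a degree-1680 Galois extension with Galois group (Z/2233Z)^*. By CRT, (Z/2233Z)^* ≅ (Z/7Z)^* × (Z/11Z)^* × (Z/29Z)^*. Each prime-power unit group is (Z/7Z)^* ≅ Z/6Z; (Z/11Z)^* ≅ Z/10Z; (Z/29Z)^* ≅ Z/28Z. Hence Gal(Q(zeta_2233)/Q) ≅ Z/6Z × Z/10Z × Z/28Z.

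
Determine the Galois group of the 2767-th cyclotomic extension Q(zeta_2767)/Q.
|Gal(Q(zeta_2767)/Q)| = phi(2767) = 2766; group ≅ (Z/2767Z)^* ≅ Z/2766Z

The n-th cyclotomic polynomial Φ_2767(x) is the minimal polynomial of zeta_2767 over Q and has degree phi(2767) = 2766. So Q(zeta_2767) is a degree-2766 Galois extension with Galois group (Z/2767Z)^*. (Z/2767Z)^* is cyclic since 2767 is an odd prime power (or 4). Hence Gal(Q(zeta_2767)/Q) ≅ Z/2766Z.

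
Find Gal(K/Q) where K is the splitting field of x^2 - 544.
Gal(K/Q) = Z/2Z (cyclic of order 2)

x^2 - 544 is irreducible over Q since 544 is not a rational square. The splitting field Q(sqrt(544)) has degree 2 over Q, and its unique nontrivial automorphism is sqrt(544) ↦ -sqrt(544). Hence Gal(Q(sqrt(544))/Q) = Z/2Z.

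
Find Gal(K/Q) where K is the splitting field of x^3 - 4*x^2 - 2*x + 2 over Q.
Gal(K/Q) = S_3 (symmetric group of order 6)

Compute the discriminant of x^3 + (-4)*x^2 + (-2)*x + (2): Δ = 788. Since Δ is not a rational square, the Galois group is not contained in A_3; it must be the full S_3 (irreducibility of the cubic rules out anything smaller).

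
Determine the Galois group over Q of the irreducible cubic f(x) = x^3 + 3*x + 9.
Gal(K/Q) = S_3 (symmetric group of order 6)

Compute the discriminant of x^3 + (0)*x^2 + (3)*x + (9): Δ = -2295. Since Δ is not a rational square, the Galois group is not contained in A_3; it must be the full S_3 (irreducibility of the cubic rules out anything smaller).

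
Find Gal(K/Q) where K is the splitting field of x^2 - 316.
Gal(K/Q) = Z/2Z (cyclic of order 2)

x^2 - 316 is irreducible over Q since 316 is not a rational square. The splitting field Q(sqrt(316)) has degree 2 over Q, and its unique nontrivial automorphism is sqrt(316) ↦ -sqrt(316). Hence Gal(Q(sqrt(316))/Q) = Z/2Z.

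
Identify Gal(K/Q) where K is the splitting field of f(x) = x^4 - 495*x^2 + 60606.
Gal(K/Q) = V_4 (Klein four-group, Z/2Z × Z/2Z)

f factors as (x^2 - 222)(x^2 - 273), so the splitting field is K = Q(sqrt(222), sqrt(273)). The elements 222, 273, 60606 are all non-squares in Q, so sqrt(222) and sqrt(273) generate independent quadratic extensions. Thus [K:Q] = 4 and Gal(K/Q) is generated by the two order-2 automorphisms sqrt(222) ↦ -sqrt(222) and sqrt(273) ↦ -sqrt(273), giving V_4.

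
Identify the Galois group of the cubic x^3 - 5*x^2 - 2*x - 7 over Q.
Gal(K/Q) = S_3 (symmetric group of order 6)

Compute the discriminant of x^3 + (-5)*x^2 + (-2)*x + (-7): Δ = -5951. Since Δ is not a rational square, the Galois group is not contained in A_3; it must be the full S_3 (irreducibility of the cubic rules out anything smaller).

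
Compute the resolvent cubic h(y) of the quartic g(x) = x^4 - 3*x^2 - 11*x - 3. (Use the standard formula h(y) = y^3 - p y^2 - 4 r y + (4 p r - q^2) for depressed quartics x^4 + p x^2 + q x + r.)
h(y) = y^3 + 3*y^2 + 12*y - 85

Identify coefficients: p = -3, q = -11, r = -3.
Plug into h(y) = y^3 - p y^2 - 4 r y + (4 p r - q^2):
  h(y) = y^3 - (-3) y^2 - 4*(-3) y + (4*(-3)*(-3) - (-11)^2)
       = y^3 + (3) y^2 + (12) y + (-85).
Simplifying: h(y) = y^3 + 3*y^2 + 12*y - 85.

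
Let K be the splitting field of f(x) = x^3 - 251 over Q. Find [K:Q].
[K:Q] = 6

x^3 - 251 has one real root r = 251^(1/3) and two complex roots r*zeta_3, r*zeta_3^2 where zeta_3 = e^(2*pi*i/3). The splitting field is Q(r, zeta_3). [Q(r):Q] = 3 and [Q(zeta_3):Q] = 2 with gcd = 1, so [Q(r, zeta_3):Q] = 3 * 2 = 6.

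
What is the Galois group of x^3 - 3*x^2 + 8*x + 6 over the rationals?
Gal(K/Q) = S_3 (symmetric group of order 6)

Compute the discriminant of x^3 + (-3)*x^2 + (8)*x + (6): Δ = -4388. Since Δ is not a rational square, the Galois group is not contained in A_3; it must be the full S_3 (irreducibility of the cubic rules out anything smaller).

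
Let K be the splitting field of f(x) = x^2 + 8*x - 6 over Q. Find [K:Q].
[K:Q] = 2

The discriminant of x^2 + (8)*x + (-6) is b^2 - 4c = 64 - (-24) = 88. Since 88 is not a perfect square in Q, the polynomial is irreducible over Q. Its two roots generate a degree-2 extension, so [K:Q] = 2.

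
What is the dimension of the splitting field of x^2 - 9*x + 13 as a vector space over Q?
[K:Q] = 2

The discriminant of x^2 + (-9)*x + (13) is b^2 - 4c = 81 - (52) = 29. Since 29 is not a perfect square in Q, the polynomial is irreducible over Q. Its two roots generate a degree-2 extension, so [K:Q] = 2.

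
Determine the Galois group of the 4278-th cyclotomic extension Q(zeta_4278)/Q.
|Gal(Q(zeta_4278)/Q)| = phi(4278) = 1320; group ≅ (Z/4278Z)^* ≅ Z/2Z × Z/22Z × Z/30Z

The n-th cyclotomic polynomial Φ_4278(x) is the minimal polynomial of zeta_4278 over Q and has degree phi(4278) = 1320. So Q(zeta_4278) is a degree-1320 Galois extension with Galois group (Z/4278Z)^*. By CRT, (Z/4278Z)^* ≅ (Z/2Z)^* × (Z/3Z)^* × (Z/23Z)^* × (Z/31Z)^*. Each prime-power unit group is (Z/2Z)^* ≅ trivial group (order 1); (Z/3Z)^* ≅ Z/2Z; (Z/23Z)^* ≅ Z/22Z; (Z/31Z)^* ≅ Z/30Z. Hence Gal(Q(zeta_4278)/Q) ≅ Z/2Z × Z/22Z × Z/30Z.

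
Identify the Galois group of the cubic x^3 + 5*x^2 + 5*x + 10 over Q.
Gal(K/Q) = S_3 (symmetric group of order 6)

Compute the discriminant of x^3 + (5)*x^2 + (5)*x + (10): Δ = -3075. Since Δ is not a rational square, the Galois group is not contained in A_3; it must be the full S_3 (irreducibility of the cubic rules out anything smaller).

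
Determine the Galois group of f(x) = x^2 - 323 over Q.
Gal(K/Q) = Z/2Z (cyclic of order 2)

x^2 - 323 is irreducible over Q since 323 is not a rational square. The splitting field Q(sqrt(323)) has degree 2 over Q, and its unique nontrivial automorphism is sqrt(323) ↦ -sqrt(323). Hence Gal(Q(sqrt(323))/Q) = Z/2Z.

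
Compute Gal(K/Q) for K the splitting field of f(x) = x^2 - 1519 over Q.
Gal(K/Q) = Z/2Z (cyclic of order 2)

x^2 - 1519 is irreducible over Q since 1519 is not a rational square. The splitting field Q(sqrt(1519)) has degree 2 over Q, and its unique nontrivial automorphism is sqrt(1519) ↦ -sqrt(1519). Hence Gal(Q(sqrt(1519))/Q) = Z/2Z.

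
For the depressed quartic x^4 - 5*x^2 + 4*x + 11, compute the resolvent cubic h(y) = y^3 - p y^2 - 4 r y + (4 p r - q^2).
h(y) = y^3 + 5*y^2 - 44*y - 236

Identify coefficients: p = -5, q = 4, r = 11.
Plug into h(y) = y^3 - p y^2 - 4 r y + (4 p r - q^2):
  h(y) = y^3 - (-5) y^2 - 4*(11) y + (4*(-5)*(11) - (4)^2)
       = y^3 + (5) y^2 + (-44) y + (-236).
Simplifying: h(y) = y^3 + 5*y^2 - 44*y - 236.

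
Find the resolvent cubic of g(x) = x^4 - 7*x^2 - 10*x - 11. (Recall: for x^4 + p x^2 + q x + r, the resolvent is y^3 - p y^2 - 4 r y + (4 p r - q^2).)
h(y) = y^3 + 7*y^2 + 44*y + 208

Identify coefficients: p = -7, q = -10, r = -11.
Plug into h(y) = y^3 - p y^2 - 4 r y + (4 p r - q^2):
  h(y) = y^3 - (-7) y^2 - 4*(-11) y + (4*(-7)*(-11) - (-10)^2)
       = y^3 + (7) y^2 + (44) y + (208).
Simplifying: h(y) = y^3 + 7*y^2 + 44*y + 208.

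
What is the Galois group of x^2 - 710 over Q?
Gal(K/Q) = Z/2Z (cyclic of order 2)

x^2 - 710 is irreducible over Q since 710 is not a rational square. The splitting field Q(sqrt(710)) has degree 2 over Q, and its unique nontrivial automorphism is sqrt(710) ↦ -sqrt(710). Hence Gal(Q(sqrt(710))/Q) = Z/2Z.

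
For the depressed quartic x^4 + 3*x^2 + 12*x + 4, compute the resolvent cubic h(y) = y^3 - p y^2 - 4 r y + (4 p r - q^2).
h(y) = y^3 - 3*y^2 - 16*y - 96

Identify coefficients: p = 3, q = 12, r = 4.
Plug into h(y) = y^3 - p y^2 - 4 r y + (4 p r - q^2):
  h(y) = y^3 - (3) y^2 - 4*(4) y + (4*(3)*(4) - (12)^2)
       = y^3 + (-3) y^2 + (-16) y + (-96).
Simplifying: h(y) = y^3 - 3*y^2 - 16*y - 96.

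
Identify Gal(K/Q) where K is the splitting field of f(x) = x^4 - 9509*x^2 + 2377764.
Gal(K/Q) = Z/2Z (cyclic of order 2)

f factors as (x^2 - 9252)(x^2 - 257), so the splitting field is K = Q(sqrt(9252), sqrt(257)). The squarefree part of 9252 is 257 and the squarefree part of 257 is also 257, so sqrt(9252) and sqrt(257) are both rational multiples of sqrt(257). Hence Q(sqrt(9252)) = Q(sqrt(257)) = Q(sqrt(257)), and the splitting field collapses to a single degree-2 extension with Galois group Z/2Z.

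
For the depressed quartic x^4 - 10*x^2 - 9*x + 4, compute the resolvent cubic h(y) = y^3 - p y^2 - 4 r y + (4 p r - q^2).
h(y) = y^3 + 10*y^2 - 16*y - 241

Identify coefficients: p = -10, q = -9, r = 4.
Plug into h(y) = y^3 - p y^2 - 4 r y + (4 p r - q^2):
  h(y) = y^3 - (-10) y^2 - 4*(4) y + (4*(-10)*(4) - (-9)^2)
       = y^3 + (10) y^2 + (-16) y + (-241).
Simplifying: h(y) = y^3 + 10*y^2 - 16*y - 241.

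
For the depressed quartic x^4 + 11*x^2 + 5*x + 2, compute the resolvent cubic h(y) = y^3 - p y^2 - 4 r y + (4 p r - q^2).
h(y) = y^3 - 11*y^2 - 8*y + 63

Identify coefficients: p = 11, q = 5, r = 2.
Plug into h(y) = y^3 - p y^2 - 4 r y + (4 p r - q^2):
  h(y) = y^3 - (11) y^2 - 4*(2) y + (4*(11)*(2) - (5)^2)
       = y^3 + (-11) y^2 + (-8) y + (63).
Simplifying: h(y) = y^3 - 11*y^2 - 8*y + 63.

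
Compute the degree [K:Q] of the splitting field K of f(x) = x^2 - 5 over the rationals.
[K:Q] = 2

The polynomial x^2 - 5 is irreducible over Q since 5 is not a perfect square. Its splitting field is Q(sqrt(5)), which has degree 2 over Q.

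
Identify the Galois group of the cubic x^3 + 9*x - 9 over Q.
Gal(K/Q) = S_3 (symmetric group of order 6)

Compute the discriminant of x^3 + (0)*x^2 + (9)*x + (-9): Δ = -5103. Since Δ is not a rational square, the Galois group is not contained in A_3; it must be the full S_3 (irreducibility of the cubic rules out anything smaller).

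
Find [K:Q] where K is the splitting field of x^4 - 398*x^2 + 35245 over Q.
[K:Q] = 4

f factors as (x^2 - 265)(x^2 - 133); the splitting field is K = Q(sqrt(265), sqrt(133)). Since 265, 133, and 35245 are all non-squares in Q, the three subfields Q(sqrt(265)), Q(sqrt(133)), Q(sqrt(35245)) are distinct degree-2 extensions, so [K:Q] = 4 (Klein four Galois group).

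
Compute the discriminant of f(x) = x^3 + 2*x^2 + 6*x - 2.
Δ = -1196

For x^3 + a x^2 + b x + c the discriminant is Δ = 18 a b c - 4 a^3 c + a^2 b^2 - 4 b^3 - 27 c^2.
Plug a = 2, b = 6, c = -2:
  18*(2)*(6)*(-2) - 4*(2)^3*(-2) + (2)^2*(6)^2 - 4*(6)^3 - 27*(-2)^2
  = -432 + (64) + 144 + (-864) + (-108)
  = -1196.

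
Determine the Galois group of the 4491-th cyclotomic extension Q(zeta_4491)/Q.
|Gal(Q(zeta_4491)/Q)| = phi(4491) = 2988; group ≅ (Z/4491Z)^* ≅ Z/6Z × Z/498Z

The n-th cyclotomic polynomial Φ_4491(x) is the minimal polynomial of zeta_4491 over Q and has degree phi(4491) = 2988. So Q(zeta_4491) is a degree-2988 Galois extension with Galois group (Z/4491Z)^*. By CRT, (Z/4491Z)^* ≅ (Z/9Z)^* × (Z/499Z)^*. Each prime-power unit group is (Z/9Z)^* ≅ Z/6Z; (Z/499Z)^* ≅ Z/498Z. Hence Gal(Q(zeta_4491)/Q) ≅ Z/6Z × Z/498Z.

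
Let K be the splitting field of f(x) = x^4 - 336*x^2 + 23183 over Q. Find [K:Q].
[K:Q] = 4

f factors as (x^2 - 239)(x^2 - 97); the splitting field is K = Q(sqrt(239), sqrt(97)). Since 239, 97, and 23183 are all non-squares in Q, the three subfields Q(sqrt(239)), Q(sqrt(97)), Q(sqrt(23183)) are distinct degree-2 extensions, so [K:Q] = 4 (Klein four Galois group).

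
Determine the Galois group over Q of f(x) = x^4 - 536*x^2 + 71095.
Gal(K/Q) = V_4 (Klein four-group, Z/2Z × Z/2Z)

f factors as (x^2 - 295)(x^2 - 241), so the splitting field is K = Q(sqrt(295), sqrt(241)). The elements 295, 241, 71095 are all non-squares in Q, so sqrt(295) and sqrt(241) generate independent quadratic extensions. Thus [K:Q] = 4 and Gal(K/Q) is generated by the two order-2 automorphisms sqrt(295) ↦ -sqrt(295) and sqrt(241) ↦ -sqrt(241), giving V_4.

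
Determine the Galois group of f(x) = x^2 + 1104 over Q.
Gal(K/Q) = Z/2Z (cyclic of order 2)

x^2 + 1104 is irreducible over Q since -1104 is not a rational square. The splitting field Q(sqrt(-1104)) has degree 2 over Q, and its unique nontrivial automorphism is sqrt(-1104) ↦ -sqrt(-1104). Hence Gal(Q(sqrt(-1104))/Q) = Z/2Z.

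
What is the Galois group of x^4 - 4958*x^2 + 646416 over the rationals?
Gal(K/Q) = Z/2Z (cyclic of order 2)

f factors as (x^2 - 4824)(x^2 - 134), so the splitting field is K = Q(sqrt(4824), sqrt(134)). The squarefree part of 4824 is 134 and the squarefree part of 134 is also 134, so sqrt(4824) and sqrt(134) are both rational multiples of sqrt(134). Hence Q(sqrt(4824)) = Q(sqrt(134)) = Q(sqrt(134)), and the splitting field collapses to a single degree-2 extension with Galois group Z/2Z.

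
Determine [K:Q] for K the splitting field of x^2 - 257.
[K:Q] = 2

The polynomial x^2 - 257 is irreducible over Q since 257 is not a perfect square. Its splitting field is Q(sqrt(257)), which has degree 2 over Q.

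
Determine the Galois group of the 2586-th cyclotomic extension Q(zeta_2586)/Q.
|Gal(Q(zeta_2586)/Q)| = phi(2586) = 860; group ≅ (Z/2586Z)^* ≅ Z/2Z × Z/430Z

The n-th cyclotomic polynomial Φ_2586(x) is the minimal polynomial of zeta_2586 over Q and has degree phi(2586) = 860. So Q(zeta_2586) is a degree-860 Galois extension with Galois group (Z/2586Z)^*. By CRT, (Z/2586Z)^* ≅ (Z/2Z)^* × (Z/3Z)^* × (Z/431Z)^*. Each prime-power unit group is (Z/2Z)^* ≅ trivial group (order 1); (Z/3Z)^* ≅ Z/2Z; (Z/431Z)^* ≅ Z/430Z. Hence Gal(Q(zeta_2586)/Q) ≅ Z/2Z × Z/430Z.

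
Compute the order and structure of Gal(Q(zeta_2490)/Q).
|Gal(Q(zeta_2490)/Q)| = phi(2490) = 656; group ≅ (Z/2490Z)^* ≅ Z/2Z × Z/4Z × Z/82Z

The n-th cyclotomic polynomial Φ_2490(x) is the minimal polynomial of zeta_2490 over Q and has degree phi(2490) = 656. So Q(zeta_2490) is a degree-656 Galois extension with Galois group (Z/2490Z)^*. By CRT, (Z/2490Z)^* ≅ (Z/2Z)^* × (Z/3Z)^* × (Z/5Z)^* × (Z/83Z)^*. Each prime-power unit group is (Z/2Z)^* ≅ trivial group (order 1); (Z/3Z)^* ≅ Z/2Z; (Z/5Z)^* ≅ Z/4Z; (Z/83Z)^* ≅ Z/82Z. Hence Gal(Q(zeta_2490)/Q) ≅ Z/2Z × Z/4Z × Z/82Z.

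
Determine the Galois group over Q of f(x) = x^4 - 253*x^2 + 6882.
Gal(K/Q) = V_4 (Klein four-group, Z/2Z × Z/2Z)

f factors as (x^2 - 222)(x^2 - 31), so the splitting field is K = Q(sqrt(222), sqrt(31)). The elements 222, 31, 6882 are all non-squares in Q, so sqrt(222) and sqrt(31) generate independent quadratic extensions. Thus [K:Q] = 4 and Gal(K/Q) is generated by the two order-2 automorphisms sqrt(222) ↦ -sqrt(222) and sqrt(31) ↦ -sqrt(31), giving V_4.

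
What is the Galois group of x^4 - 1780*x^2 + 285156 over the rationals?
Gal(K/Q) = Z/2Z (cyclic of order 2)

f factors as (x^2 - 178)(x^2 - 1602), so the splitting field is K = Q(sqrt(178), sqrt(1602)). The squarefree part of 178 is 178 and the squarefree part of 1602 is also 178, so sqrt(178) and sqrt(1602) are both rational multiples of sqrt(178). Hence Q(sqrt(178)) = Q(sqrt(1602)) = Q(sqrt(178)), and the splitting field collapses to a single degree-2 extension with Galois group Z/2Z.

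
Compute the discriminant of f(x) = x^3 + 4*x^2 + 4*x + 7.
Δ = -1099

For x^3 + a x^2 + b x + c the discriminant is Δ = 18 a b c - 4 a^3 c + a^2 b^2 - 4 b^3 - 27 c^2.
Plug a = 4, b = 4, c = 7:
  18*(4)*(4)*(7) - 4*(4)^3*(7) + (4)^2*(4)^2 - 4*(4)^3 - 27*(7)^2
  = 2016 + (-1792) + 256 + (-256) + (-1323)
  = -1099.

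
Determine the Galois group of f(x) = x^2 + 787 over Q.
Gal(K/Q) = Z/2Z (cyclic of order 2)

x^2 + 787 is irreducible over Q since -787 is not a rational square. The splitting field Q(sqrt(-787)) has degree 2 over Q, and its unique nontrivial automorphism is sqrt(-787) ↦ -sqrt(-787). Hence Gal(Q(sqrt(-787))/Q) = Z/2Z.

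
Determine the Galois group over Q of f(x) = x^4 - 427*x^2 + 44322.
Gal(K/Q) = V_4 (Klein four-group, Z/2Z × Z/2Z)

f factors as (x^2 - 178)(x^2 - 249), so the splitting field is K = Q(sqrt(178), sqrt(249)). The elements 178, 249, 44322 are all non-squares in Q, so sqrt(178) and sqrt(249) generate independent quadratic extensions. Thus [K:Q] = 4 and Gal(K/Q) is generated by the two order-2 automorphisms sqrt(178) ↦ -sqrt(178) and sqrt(249) ↦ -sqrt(249), giving V_4.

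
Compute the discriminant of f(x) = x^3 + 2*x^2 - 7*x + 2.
Δ = 892

For x^3 + a x^2 + b x + c the discriminant is Δ = 18 a b c - 4 a^3 c + a^2 b^2 - 4 b^3 - 27 c^2.
Plug a = 2, b = -7, c = 2:
  18*(2)*(-7)*(2) - 4*(2)^3*(2) + (2)^2*(-7)^2 - 4*(-7)^3 - 27*(2)^2
  = -504 + (-64) + 196 + (1372) + (-108)
  = 892.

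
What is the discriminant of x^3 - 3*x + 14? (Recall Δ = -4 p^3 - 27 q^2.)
Δ = -5184

For a depressed cubic x^3 + p x + q the discriminant is Δ = -4 p^3 - 27 q^2 = -4*(-3)^3 - 27*(14)^2 = 108 - 5292 = -5184.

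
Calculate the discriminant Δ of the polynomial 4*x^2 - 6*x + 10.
Δ = -124

For a quadratic a x^2 + b x + c the discriminant is Δ = b^2 - 4ac = (-6)^2 - 4*(4)*(10) = 36 - (160) = -124.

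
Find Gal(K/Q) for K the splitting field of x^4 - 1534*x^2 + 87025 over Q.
Gal(K/Q) = Z/2Z (cyclic of order 2)

f factors as (x^2 - 1475)(x^2 - 59), so the splitting field is K = Q(sqrt(1475), sqrt(59)). The squarefree part of 1475 is 59 and the squarefree part of 59 is also 59, so sqrt(1475) and sqrt(59) are both rational multiples of sqrt(59). Hence Q(sqrt(1475)) = Q(sqrt(59)) = Q(sqrt(59)), and the splitting field collapses to a single degree-2 extension with Galois group Z/2Z.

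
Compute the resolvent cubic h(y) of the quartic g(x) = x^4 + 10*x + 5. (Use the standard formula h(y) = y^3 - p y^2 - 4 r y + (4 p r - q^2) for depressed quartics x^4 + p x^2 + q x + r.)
h(y) = y^3 - 20*y - 100

Identify coefficients: p = 0, q = 10, r = 5.
Plug into h(y) = y^3 - p y^2 - 4 r y + (4 p r - q^2):
  h(y) = y^3 - (0) y^2 - 4*(5) y + (4*(0)*(5) - (10)^2)
       = y^3 + (0) y^2 + (-20) y + (-100).
Simplifying: h(y) = y^3 - 20*y - 100.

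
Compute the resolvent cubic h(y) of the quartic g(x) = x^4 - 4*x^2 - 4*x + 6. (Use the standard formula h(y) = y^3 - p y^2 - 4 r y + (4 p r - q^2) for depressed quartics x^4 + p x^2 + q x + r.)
h(y) = y^3 + 4*y^2 - 24*y - 112

Identify coefficients: p = -4, q = -4, r = 6.
Plug into h(y) = y^3 - p y^2 - 4 r y + (4 p r - q^2):
  h(y) = y^3 - (-4) y^2 - 4*(6) y + (4*(-4)*(6) - (-4)^2)
       = y^3 + (4) y^2 + (-24) y + (-112).
Simplifying: h(y) = y^3 + 4*y^2 - 24*y - 112.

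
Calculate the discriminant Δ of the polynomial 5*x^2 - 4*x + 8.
Δ = -144

For a quadratic a x^2 + b x + c the discriminant is Δ = b^2 - 4ac = (-4)^2 - 4*(5)*(8) = 16 - (160) = -144.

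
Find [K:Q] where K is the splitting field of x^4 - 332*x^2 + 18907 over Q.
[K:Q] = 4

f factors as (x^2 - 259)(x^2 - 73); the splitting field is K = Q(sqrt(259), sqrt(73)). Since 259, 73, and 18907 are all non-squares in Q, the three subfields Q(sqrt(259)), Q(sqrt(73)), Q(sqrt(18907)) are distinct degree-2 extensions, so [K:Q] = 4 (Klein four Galois group).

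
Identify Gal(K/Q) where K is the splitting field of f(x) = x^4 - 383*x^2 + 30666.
Gal(K/Q) = V_4 (Klein four-group, Z/2Z × Z/2Z)

f factors as (x^2 - 269)(x^2 - 114), so the splitting field is K = Q(sqrt(269), sqrt(114)). The elements 269, 114, 30666 are all non-squares in Q, so sqrt(269) and sqrt(114) generate independent quadratic extensions. Thus [K:Q] = 4 and Gal(K/Q) is generated by the two order-2 automorphisms sqrt(269) ↦ -sqrt(269) and sqrt(114) ↦ -sqrt(114), giving V_4.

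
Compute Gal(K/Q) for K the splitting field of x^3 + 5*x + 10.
Gal(K/Q) = S_3 (symmetric group of order 6)

Compute the discriminant of x^3 + (0)*x^2 + (5)*x + (10): Δ = -3200. Since Δ is not a rational square, the Galois group is not contained in A_3; it must be the full S_3 (irreducibility of the cubic rules out anything smaller).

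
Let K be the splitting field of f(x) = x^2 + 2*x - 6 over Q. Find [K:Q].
[K:Q] = 2

The discriminant of x^2 + (2)*x + (-6) is b^2 - 4c = 4 - (-24) = 28. Since 28 is not a perfect square in Q, the polynomial is irreducible over Q. Its two roots generate a degree-2 extension, so [K:Q] = 2.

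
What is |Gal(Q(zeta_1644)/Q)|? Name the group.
|Gal(Q(zeta_1644)/Q)| = phi(1644) = 544; group ≅ (Z/1644Z)^* ≅ Z/2Z × Z/2Z × Z/136Z

The n-th cyclotomic polynomial Φ_1644(x) is the minimal polynomial of zeta_1644 over Q and has degree phi(1644) = 544. So Q(zeta_1644) is a degree-544 Galois extension with Galois group (Z/1644Z)^*. By CRT, (Z/1644Z)^* ≅ (Z/4Z)^* × (Z/3Z)^* × (Z/137Z)^*. Each prime-power unit group is (Z/4Z)^* ≅ Z/2Z; (Z/3Z)^* ≅ Z/2Z; (Z/137Z)^* ≅ Z/136Z. Hence Gal(Q(zeta_1644)/Q) ≅ Z/2Z × Z/2Z × Z/136Z.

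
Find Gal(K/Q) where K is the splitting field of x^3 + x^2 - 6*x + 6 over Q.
Gal(K/Q) = S_3 (symmetric group of order 6)

Compute the discriminant of x^3 + (1)*x^2 + (-6)*x + (6): Δ = -744. Since Δ is not a rational square, the Galois group is not contained in A_3; it must be the full S_3 (irreducibility of the cubic rules out anything smaller).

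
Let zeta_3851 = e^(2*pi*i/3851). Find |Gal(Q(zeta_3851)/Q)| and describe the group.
|Gal(Q(zeta_3851)/Q)| = phi(3851) = 3850; group ≅ (Z/3851Z)^* ≅ Z/3850Z

The n-th cyclotomic polynomial Φ_3851(x) is the minimal polynomial of zeta_3851 over Q and has degree phi(3851) = 3850. So Q(zeta_3851) is a degree-3850 Galois extension with Galois group (Z/3851Z)^*. (Z/3851Z)^* is cyclic since 3851 is an odd prime power (or 4). Hence Gal(Q(zeta_3851)/Q) ≅ Z/3850Z.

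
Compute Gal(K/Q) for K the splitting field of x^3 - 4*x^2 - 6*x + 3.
Gal(K/Q) = S_3 (symmetric group of order 6)

Compute the discriminant of x^3 + (-4)*x^2 + (-6)*x + (3): Δ = 3261. Since Δ is not a rational square, the Galois group is not contained in A_3; it must be the full S_3 (irreducibility of the cubic rules out anything smaller).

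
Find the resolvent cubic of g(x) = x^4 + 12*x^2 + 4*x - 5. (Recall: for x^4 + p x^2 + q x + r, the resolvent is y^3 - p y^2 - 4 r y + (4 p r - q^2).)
h(y) = y^3 - 12*y^2 + 20*y - 256

Identify coefficients: p = 12, q = 4, r = -5.
Plug into h(y) = y^3 - p y^2 - 4 r y + (4 p r - q^2):
  h(y) = y^3 - (12) y^2 - 4*(-5) y + (4*(12)*(-5) - (4)^2)
       = y^3 + (-12) y^2 + (20) y + (-256).
Simplifying: h(y) = y^3 - 12*y^2 + 20*y - 256.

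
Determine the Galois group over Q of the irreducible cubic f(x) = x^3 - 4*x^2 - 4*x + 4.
Gal(K/Q) = S_3 (symmetric group of order 6)

Compute the discriminant of x^3 + (-4)*x^2 + (-4)*x + (4): Δ = 2256. Since Δ is not a rational square, the Galois group is not contained in A_3; it must be the full S_3 (irreducibility of the cubic rules out anything smaller).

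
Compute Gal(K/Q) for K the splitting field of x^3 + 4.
Gal(K/Q) = S_3 (symmetric group of order 6)

Compute the discriminant of x^3 + (0)*x^2 + (0)*x + (4): Δ = -432. Since Δ is not a rational square, the Galois group is not contained in A_3; it must be the full S_3 (irreducibility of the cubic rules out anything smaller).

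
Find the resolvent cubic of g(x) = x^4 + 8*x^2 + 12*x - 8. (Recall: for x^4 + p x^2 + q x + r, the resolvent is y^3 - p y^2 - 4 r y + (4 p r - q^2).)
h(y) = y^3 - 8*y^2 + 32*y - 400

Identify coefficients: p = 8, q = 12, r = -8.
Plug into h(y) = y^3 - p y^2 - 4 r y + (4 p r - q^2):
  h(y) = y^3 - (8) y^2 - 4*(-8) y + (4*(8)*(-8) - (12)^2)
       = y^3 + (-8) y^2 + (32) y + (-400).
Simplifying: h(y) = y^3 - 8*y^2 + 32*y - 400.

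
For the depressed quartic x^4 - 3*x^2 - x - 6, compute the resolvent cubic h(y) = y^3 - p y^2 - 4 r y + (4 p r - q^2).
h(y) = y^3 + 3*y^2 + 24*y + 71

Identify coefficients: p = -3, q = -1, r = -6.
Plug into h(y) = y^3 - p y^2 - 4 r y + (4 p r - q^2):
  h(y) = y^3 - (-3) y^2 - 4*(-6) y + (4*(-3)*(-6) - (-1)^2)
       = y^3 + (3) y^2 + (24) y + (71).
Simplifying: h(y) = y^3 + 3*y^2 + 24*y + 71.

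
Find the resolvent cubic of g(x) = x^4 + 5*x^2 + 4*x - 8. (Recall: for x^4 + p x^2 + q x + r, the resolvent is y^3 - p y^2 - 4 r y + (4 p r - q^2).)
h(y) = y^3 - 5*y^2 + 32*y - 176

Identify coefficients: p = 5, q = 4, r = -8.
Plug into h(y) = y^3 - p y^2 - 4 r y + (4 p r - q^2):
  h(y) = y^3 - (5) y^2 - 4*(-8) y + (4*(5)*(-8) - (4)^2)
       = y^3 + (-5) y^2 + (32) y + (-176).
Simplifying: h(y) = y^3 - 5*y^2 + 32*y - 176.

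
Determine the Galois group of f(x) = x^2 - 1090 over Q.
Gal(K/Q) = Z/2Z (cyclic of order 2)

x^2 - 1090 is irreducible over Q since 1090 is not a rational square. The splitting field Q(sqrt(1090)) has degree 2 over Q, and its unique nontrivial automorphism is sqrt(1090) ↦ -sqrt(1090). Hence Gal(Q(sqrt(1090))/Q) = Z/2Z.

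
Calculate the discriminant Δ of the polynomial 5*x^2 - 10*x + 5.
Δ = 0

For a quadratic a x^2 + b x + c the discriminant is Δ = b^2 - 4ac = (-10)^2 - 4*(5)*(5) = 100 - (100) = 0.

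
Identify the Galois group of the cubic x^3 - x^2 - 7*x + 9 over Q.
Gal(K/Q) = S_3 (symmetric group of order 6)

Compute the discriminant of x^3 + (-1)*x^2 + (-7)*x + (9): Δ = 404. Since Δ is not a rational square, the Galois group is not contained in A_3; it must be the full S_3 (irreducibility of the cubic rules out anything smaller).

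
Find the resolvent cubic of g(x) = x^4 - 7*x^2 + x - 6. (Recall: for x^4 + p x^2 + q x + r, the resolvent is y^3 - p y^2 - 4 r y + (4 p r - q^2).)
h(y) = y^3 + 7*y^2 + 24*y + 167

Identify coefficients: p = -7, q = 1, r = -6.
Plug into h(y) = y^3 - p y^2 - 4 r y + (4 p r - q^2):
  h(y) = y^3 - (-7) y^2 - 4*(-6) y + (4*(-7)*(-6) - (1)^2)
       = y^3 + (7) y^2 + (24) y + (167).
Simplifying: h(y) = y^3 + 7*y^2 + 24*y + 167.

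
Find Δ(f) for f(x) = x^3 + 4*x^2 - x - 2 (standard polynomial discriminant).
Δ = 568

For x^3 + a x^2 + b x + c the discriminant is Δ = 18 a b c - 4 a^3 c + a^2 b^2 - 4 b^3 - 27 c^2.
Plug a = 4, b = -1, c = -2:
  18*(4)*(-1)*(-2) - 4*(4)^3*(-2) + (4)^2*(-1)^2 - 4*(-1)^3 - 27*(-2)^2
  = 144 + (512) + 16 + (4) + (-108)
  = 568.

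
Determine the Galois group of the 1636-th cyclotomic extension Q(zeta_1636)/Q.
|Gal(Q(zeta_1636)/Q)| = phi(1636) = 816; group ≅ (Z/1636Z)^* ≅ Z/2Z × Z/408Z

The n-th cyclotomic polynomial Φ_1636(x) is the minimal polynomial of zeta_1636 over Q and has degree phi(1636) = 816. So Q(zeta_1636) is a degree-816 Galois extension with Galois group (Z/1636Z)^*. By CRT, (Z/1636Z)^* ≅ (Z/4Z)^* × (Z/409Z)^*. Each prime-power unit group is (Z/4Z)^* ≅ Z/2Z; (Z/409Z)^* ≅ Z/408Z. Hence Gal(Q(zeta_1636)/Q) ≅ Z/2Z × Z/408Z.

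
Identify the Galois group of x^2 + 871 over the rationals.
Gal(K/Q) = Z/2Z (cyclic of order 2)

x^2 + 871 is irreducible over Q since -871 is not a rational square. The splitting field Q(sqrt(-871)) has degree 2 over Q, and its unique nontrivial automorphism is sqrt(-871) ↦ -sqrt(-871). Hence Gal(Q(sqrt(-871))/Q) = Z/2Z.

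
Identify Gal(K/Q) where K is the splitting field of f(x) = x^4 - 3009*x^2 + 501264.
Gal(K/Q) = Z/2Z (cyclic of order 2)

f factors as (x^2 - 2832)(x^2 - 177), so the splitting field is K = Q(sqrt(2832), sqrt(177)). The squarefree part of 2832 is 177 and the squarefree part of 177 is also 177, so sqrt(2832) and sqrt(177) are both rational multiples of sqrt(177). Hence Q(sqrt(2832)) = Q(sqrt(177)) = Q(sqrt(177)), and the splitting field collapses to a single degree-2 extension with Galois group Z/2Z.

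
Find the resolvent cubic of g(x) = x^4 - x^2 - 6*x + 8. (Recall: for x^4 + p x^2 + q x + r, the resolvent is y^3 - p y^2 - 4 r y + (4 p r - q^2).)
h(y) = y^3 + y^2 - 32*y - 68

Identify coefficients: p = -1, q = -6, r = 8.
Plug into h(y) = y^3 - p y^2 - 4 r y + (4 p r - q^2):
  h(y) = y^3 - (-1) y^2 - 4*(8) y + (4*(-1)*(8) - (-6)^2)
       = y^3 + (1) y^2 + (-32) y + (-68).
Simplifying: h(y) = y^3 + y^2 - 32*y - 68.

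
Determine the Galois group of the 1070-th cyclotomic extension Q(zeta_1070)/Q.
|Gal(Q(zeta_1070)/Q)| = phi(1070) = 424; group ≅ (Z/1070Z)^* ≅ Z/4Z × Z/106Z

The n-th cyclotomic polynomial Φ_1070(x) is the minimal polynomial of zeta_1070 over Q and has degree phi(1070) = 424. So Q(zeta_1070) is a degree-424 Galois extension with Galois group (Z/1070Z)^*. By CRT, (Z/1070Z)^* ≅ (Z/2Z)^* × (Z/5Z)^* × (Z/107Z)^*. Each prime-power unit group is (Z/2Z)^* ≅ trivial group (order 1); (Z/5Z)^* ≅ Z/4Z; (Z/107Z)^* ≅ Z/106Z. Hence Gal(Q(zeta_1070)/Q) ≅ Z/4Z × Z/106Z.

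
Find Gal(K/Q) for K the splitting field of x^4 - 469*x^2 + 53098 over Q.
Gal(K/Q) = V_4 (Klein four-group, Z/2Z × Z/2Z)

f factors as (x^2 - 278)(x^2 - 191), so the splitting field is K = Q(sqrt(278), sqrt(191)). The elements 278, 191, 53098 are all non-squares in Q, so sqrt(278) and sqrt(191) generate independent quadratic extensions. Thus [K:Q] = 4 and Gal(K/Q) is generated by the two order-2 automorphisms sqrt(278) ↦ -sqrt(278) and sqrt(191) ↦ -sqrt(191), giving V_4.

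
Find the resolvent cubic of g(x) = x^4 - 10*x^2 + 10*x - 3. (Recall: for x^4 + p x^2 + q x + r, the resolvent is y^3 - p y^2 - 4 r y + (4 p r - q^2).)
h(y) = y^3 + 10*y^2 + 12*y + 20

Identify coefficients: p = -10, q = 10, r = -3.
Plug into h(y) = y^3 - p y^2 - 4 r y + (4 p r - q^2):
  h(y) = y^3 - (-10) y^2 - 4*(-3) y + (4*(-10)*(-3) - (10)^2)
       = y^3 + (10) y^2 + (12) y + (20).
Simplifying: h(y) = y^3 + 10*y^2 + 12*y + 20.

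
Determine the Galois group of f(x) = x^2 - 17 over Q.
Gal(K/Q) = Z/2Z (cyclic of order 2)

x^2 - 17 is irreducible over Q since 17 is not a rational square. The splitting field Q(sqrt(17)) has degree 2 over Q, and its unique nontrivial automorphism is sqrt(17) ↦ -sqrt(17). Hence Gal(Q(sqrt(17))/Q) = Z/2Z.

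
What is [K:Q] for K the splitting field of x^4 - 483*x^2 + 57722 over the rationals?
[K:Q] = 4

f factors as (x^2 - 266)(x^2 - 217); the splitting field is K = Q(sqrt(266), sqrt(217)). Since 266, 217, and 57722 are all non-squares in Q, the three subfields Q(sqrt(266)), Q(sqrt(217)), Q(sqrt(57722)) are distinct degree-2 extensions, so [K:Q] = 4 (Klein four Galois group).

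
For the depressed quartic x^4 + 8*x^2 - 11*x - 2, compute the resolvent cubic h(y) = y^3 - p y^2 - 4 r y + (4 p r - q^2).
h(y) = y^3 - 8*y^2 + 8*y - 185

Identify coefficients: p = 8, q = -11, r = -2.
Plug into h(y) = y^3 - p y^2 - 4 r y + (4 p r - q^2):
  h(y) = y^3 - (8) y^2 - 4*(-2) y + (4*(8)*(-2) - (-11)^2)
       = y^3 + (-8) y^2 + (8) y + (-185).
Simplifying: h(y) = y^3 - 8*y^2 + 8*y - 185.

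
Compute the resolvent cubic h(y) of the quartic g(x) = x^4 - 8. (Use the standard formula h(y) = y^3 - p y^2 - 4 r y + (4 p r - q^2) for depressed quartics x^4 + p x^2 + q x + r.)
h(y) = y^3 + 32*y

Identify coefficients: p = 0, q = 0, r = -8.
Plug into h(y) = y^3 - p y^2 - 4 r y + (4 p r - q^2):
  h(y) = y^3 - (0) y^2 - 4*(-8) y + (4*(0)*(-8) - (0)^2)
       = y^3 + (0) y^2 + (32) y + (0).
Simplifying: h(y) = y^3 + 32*y.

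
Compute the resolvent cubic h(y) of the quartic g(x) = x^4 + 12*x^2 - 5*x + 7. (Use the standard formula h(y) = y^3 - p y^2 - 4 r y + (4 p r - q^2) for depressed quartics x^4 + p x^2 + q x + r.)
h(y) = y^3 - 12*y^2 - 28*y + 311

Identify coefficients: p = 12, q = -5, r = 7.
Plug into h(y) = y^3 - p y^2 - 4 r y + (4 p r - q^2):
  h(y) = y^3 - (12) y^2 - 4*(7) y + (4*(12)*(7) - (-5)^2)
       = y^3 + (-12) y^2 + (-28) y + (311).
Simplifying: h(y) = y^3 - 12*y^2 - 28*y + 311.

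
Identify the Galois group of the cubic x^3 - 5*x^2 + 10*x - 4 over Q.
Gal(K/Q) = S_3 (symmetric group of order 6)

Compute the discriminant of x^3 + (-5)*x^2 + (10)*x + (-4): Δ = -332. Since Δ is not a rational square, the Galois group is not contained in A_3; it must be the full S_3 (irreducibility of the cubic rules out anything smaller).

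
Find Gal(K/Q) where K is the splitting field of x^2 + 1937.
Gal(K/Q) = Z/2Z (cyclic of order 2)

x^2 + 1937 is irreducible over Q since -1937 is not a rational square. The splitting field Q(sqrt(-1937)) has degree 2 over Q, and its unique nontrivial automorphism is sqrt(-1937) ↦ -sqrt(-1937). Hence Gal(Q(sqrt(-1937))/Q) = Z/2Z.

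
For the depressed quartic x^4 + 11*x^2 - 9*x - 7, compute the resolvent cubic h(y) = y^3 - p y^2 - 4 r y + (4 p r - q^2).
h(y) = y^3 - 11*y^2 + 28*y - 389

Identify coefficients: p = 11, q = -9, r = -7.
Plug into h(y) = y^3 - p y^2 - 4 r y + (4 p r - q^2):
  h(y) = y^3 - (11) y^2 - 4*(-7) y + (4*(11)*(-7) - (-9)^2)
       = y^3 + (-11) y^2 + (28) y + (-389).
Simplifying: h(y) = y^3 - 11*y^2 + 28*y - 389.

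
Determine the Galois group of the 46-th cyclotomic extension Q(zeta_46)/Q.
|Gal(Q(zeta_46)/Q)| = phi(46) = 22; group ≅ (Z/46Z)^* ≅ Z/22Z

The n-th cyclotomic polynomial Φ_46(x) is the minimal polynomial of zeta_46 over Q and has degree phi(46) = 22. So Q(zeta_46) is a degree-22 Galois extension with Galois group (Z/46Z)^*. By CRT, (Z/46Z)^* ≅ (Z/2Z)^* × (Z/23Z)^*. Each prime-power unit group is (Z/2Z)^* ≅ trivial group (order 1); (Z/23Z)^* ≅ Z/22Z. Hence Gal(Q(zeta_46)/Q) ≅ Z/22Z.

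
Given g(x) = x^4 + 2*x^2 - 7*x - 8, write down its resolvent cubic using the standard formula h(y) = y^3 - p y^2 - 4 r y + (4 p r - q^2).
h(y) = y^3 - 2*y^2 + 32*y - 113

Identify coefficients: p = 2, q = -7, r = -8.
Plug into h(y) = y^3 - p y^2 - 4 r y + (4 p r - q^2):
  h(y) = y^3 - (2) y^2 - 4*(-8) y + (4*(2)*(-8) - (-7)^2)
       = y^3 + (-2) y^2 + (32) y + (-113).
Simplifying: h(y) = y^3 - 2*y^2 + 32*y - 113.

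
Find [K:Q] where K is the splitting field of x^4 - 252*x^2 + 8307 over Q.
[K:Q] = 4

f factors as (x^2 - 213)(x^2 - 39); the splitting field is K = Q(sqrt(213), sqrt(39)). Since 213, 39, and 8307 are all non-squares in Q, the three subfields Q(sqrt(213)), Q(sqrt(39)), Q(sqrt(8307)) are distinct degree-2 extensions, so [K:Q] = 4 (Klein four Galois group).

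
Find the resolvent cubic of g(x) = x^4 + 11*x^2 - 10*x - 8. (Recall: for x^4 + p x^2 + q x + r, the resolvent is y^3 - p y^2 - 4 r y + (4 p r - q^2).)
h(y) = y^3 - 11*y^2 + 32*y - 452

Identify coefficients: p = 11, q = -10, r = -8.
Plug into h(y) = y^3 - p y^2 - 4 r y + (4 p r - q^2):
  h(y) = y^3 - (11) y^2 - 4*(-8) y + (4*(11)*(-8) - (-10)^2)
       = y^3 + (-11) y^2 + (32) y + (-452).
Simplifying: h(y) = y^3 - 11*y^2 + 32*y - 452.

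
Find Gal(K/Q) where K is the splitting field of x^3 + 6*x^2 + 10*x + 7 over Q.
Gal(K/Q) = S_3 (symmetric group of order 6)

Compute the discriminant of x^3 + (6)*x^2 + (10)*x + (7): Δ = -211. Since Δ is not a rational square, the Galois group is not contained in A_3; it must be the full S_3 (irreducibility of the cubic rules out anything smaller).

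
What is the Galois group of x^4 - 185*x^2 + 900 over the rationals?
Gal(K/Q) = Z/2Z (cyclic of order 2)

f factors as (x^2 - 180)(x^2 - 5), so the splitting field is K = Q(sqrt(180), sqrt(5)). The squarefree part of 180 is 5 and the squarefree part of 5 is also 5, so sqrt(180) and sqrt(5) are both rational multiples of sqrt(5). Hence Q(sqrt(180)) = Q(sqrt(5)) = Q(sqrt(5)), and the splitting field collapses to a single degree-2 extension with Galois group Z/2Z.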